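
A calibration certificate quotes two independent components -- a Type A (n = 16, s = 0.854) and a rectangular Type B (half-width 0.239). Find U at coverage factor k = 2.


u_A = s / sqrt(n) = 0.854 / sqrt(16) = 0.2135
u_B = half_width / sqrt(3) = 0.239 / sqrt(3) = 0.13798671
uc = sqrt(u_A^2 + u_B^2) = sqrt(0.2135^2 + 0.13798671^2) = 0.25420972
U = k * uc = 2 * 0.25420972
U = 0.5084

0.5084


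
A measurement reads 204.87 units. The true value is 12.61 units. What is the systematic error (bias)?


Systematic error = measured - true
= 204.87 - 12.61
= 192.2600

192.2600


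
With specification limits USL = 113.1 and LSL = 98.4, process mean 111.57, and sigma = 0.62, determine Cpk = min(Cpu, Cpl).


Cpu = (USL - mean) / (3*sigma) = (113.1 - 111.57) / (3*0.62) = 0.8226
Cpl = (mean - LSL) / (3*sigma) = (111.57 - 98.4) / (3*0.62) = 7.0806
Cpk = min(Cpu, Cpl) = 0.8226

0.8226


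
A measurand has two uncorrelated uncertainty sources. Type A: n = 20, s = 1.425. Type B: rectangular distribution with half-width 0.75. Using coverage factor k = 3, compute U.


u_A = s / sqrt(n) = 1.425 / sqrt(20) = 0.31863969
u_B = half_width / sqrt(3) = 0.75 / sqrt(3) = 0.4330127
uc = sqrt(u_A^2 + u_B^2) = sqrt(0.31863969^2 + 0.4330127^2) = 0.53761627
U = k * uc = 3 * 0.53761627
U = 1.6128

1.6128


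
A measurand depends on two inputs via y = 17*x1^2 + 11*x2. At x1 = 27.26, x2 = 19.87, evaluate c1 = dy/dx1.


y = 17*x1^2 + 11*x2
dy/dx1 = 2*17*x1
Evaluate at x1 = 27.26: c1 = 34 * 27.26
c1 = 926.8400

926.8400


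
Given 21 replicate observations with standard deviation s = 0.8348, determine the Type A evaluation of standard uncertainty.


u_A = s / sqrt(n)
u_A = 0.8348 / sqrt(21)
u_A = 0.8348 / 4.5825757
u_A = 0.1822

0.1822


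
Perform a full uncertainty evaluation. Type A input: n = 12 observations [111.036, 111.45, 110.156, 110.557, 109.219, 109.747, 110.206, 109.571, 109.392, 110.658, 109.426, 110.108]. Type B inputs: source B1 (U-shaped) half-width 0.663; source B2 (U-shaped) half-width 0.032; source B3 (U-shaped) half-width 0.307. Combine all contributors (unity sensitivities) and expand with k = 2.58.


mean = (111.036 + 111.45 + 110.156 + 110.557 + 109.219 + 109.747 + 110.206 + 109.571 + 109.392 + 110.658 + 109.426 + 110.108) / 12 = 110.1271667
s = sqrt(sum((x - mean)^2)/(n-1)) = 0.69808437
u_A = s / sqrt(n) = 0.69808437 / sqrt(12) = 0.2015196
u_B1 = 0.663 / sqrt(2) = 0.4688118
u_B2 = 0.032 / sqrt(2) = 0.022627417
u_B3 = 0.307 / sqrt(2) = 0.21708178
uc = sqrt(0.2015196^2 + 0.4688118^2 + 0.022627417^2 + 0.21708178^2) = 0.55500554
U = k * uc = 2.58 * 0.55500554
U = 1.4319

1.4319


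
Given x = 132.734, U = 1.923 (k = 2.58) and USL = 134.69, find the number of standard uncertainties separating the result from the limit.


u = U / k = 1.923 / 2.58 = 0.74534884
margin = |USL - x| = |134.69 - 132.734| = 1.956
z = margin / u = 1.956 / 0.74534884
z = 2.6243

2.6243


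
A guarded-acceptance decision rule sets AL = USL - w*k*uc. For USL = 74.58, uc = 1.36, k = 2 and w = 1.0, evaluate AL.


U = k * uc = 2 * 1.36 = 2.72
guard band g = w * U = 1.0 * 2.72 = 2.72
AL = USL - g = 74.58 - 2.72
AL = 71.8600

71.8600


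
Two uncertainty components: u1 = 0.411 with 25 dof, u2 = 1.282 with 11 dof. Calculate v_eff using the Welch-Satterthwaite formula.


uc = sqrt(u1^2 + u2^2) = sqrt(0.411^2 + 1.282^2) = 1.3462708
v_eff = uc^4 / (u1^4/v1 + u2^4/v2)
= 1.3462708^4 / (0.411^4/25 + 1.282^4/11)
= 3.2849571 / 0.24670238
v_eff = 13.3155

13.3155


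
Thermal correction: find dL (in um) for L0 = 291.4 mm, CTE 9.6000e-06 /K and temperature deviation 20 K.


dL = L * alpha * dT
= 291.4 * 9.6000e-06 * 20
= 0.0559488 mm
dL_um = 0.0559488 * 1000 = 55.9488 um

55.9488


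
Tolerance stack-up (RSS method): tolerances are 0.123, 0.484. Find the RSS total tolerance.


RSS = sqrt(0.123^2 + 0.484^2)
= sqrt(0.249385)
= 0.4994

0.4994


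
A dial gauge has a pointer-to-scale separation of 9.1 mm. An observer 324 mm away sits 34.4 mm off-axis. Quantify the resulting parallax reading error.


error = h * offset / d
= 9.1 * 34.4 / 324
= 0.9662

0.9662


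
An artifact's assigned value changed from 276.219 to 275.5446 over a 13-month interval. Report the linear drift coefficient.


rate = (v2 - v1) / months
= (275.5446 - 276.219) / 13
= -0.6744 / 13
= -0.0519

-0.0519


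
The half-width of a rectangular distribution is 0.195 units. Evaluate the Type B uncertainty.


u_B = half_width / sqrt(3)
u_B = 0.195 / 1.7320508
u_B = 0.1126

0.1126


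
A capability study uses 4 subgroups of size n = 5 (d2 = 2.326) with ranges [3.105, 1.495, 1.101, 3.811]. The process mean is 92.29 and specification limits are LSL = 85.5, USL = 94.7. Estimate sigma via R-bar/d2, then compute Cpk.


R_bar = (3.105 + 1.495 + 1.101 + 3.811) / 4 = 2.378
sigma = R_bar / d2 = 2.378 / 2.326 = 1.022356
Cp = (USL - LSL)/(6*sigma) = (94.7 - 85.5)/(6*1.022356) = 1.4998
Cpu = (94.7 - 92.29)/(3*1.022356) = 0.7858
Cpl = (92.29 - 85.5)/(3*1.022356) = 2.2138
Cpk = min(Cpu, Cpl) = 0.7858

0.7858


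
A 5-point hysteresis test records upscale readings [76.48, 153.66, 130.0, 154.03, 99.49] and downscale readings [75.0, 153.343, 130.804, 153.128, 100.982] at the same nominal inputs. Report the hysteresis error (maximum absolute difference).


|76.48 - 75.0| = 1.4800
|153.66 - 153.343| = 0.3170
|130.0 - 130.804| = 0.8040
|154.03 - 153.128| = 0.9020
|99.49 - 100.982| = 1.4920
hysteresis = max(diffs) = 1.4920

1.4920


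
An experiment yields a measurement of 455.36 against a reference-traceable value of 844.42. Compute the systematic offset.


Systematic error = measured - true
= 455.36 - 844.42
= -389.0600

-389.0600


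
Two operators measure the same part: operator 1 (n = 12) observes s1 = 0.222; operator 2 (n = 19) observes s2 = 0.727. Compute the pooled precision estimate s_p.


s_p = sqrt(((n1-1)*s1^2 + (n2-1)*s2^2) / (n1+n2-2))
numerator = (12-1)*0.222^2 + (19-1)*0.727^2 = 0.542124 + 9.513522 = 10.055646
denominator = 12 + 19 - 2 = 29
s_p^2 = 10.055646 / 29 = 0.34674641
s_p = sqrt(0.34674641) = 0.5889

0.5889


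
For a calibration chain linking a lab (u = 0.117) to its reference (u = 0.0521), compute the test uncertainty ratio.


TUR = u_lab / u_ref
= 0.117 / 0.0521
= 2.2457

2.2457


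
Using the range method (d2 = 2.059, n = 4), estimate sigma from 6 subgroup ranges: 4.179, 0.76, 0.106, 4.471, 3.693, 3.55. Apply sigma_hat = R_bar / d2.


R_bar = (4.179 + 0.76 + 0.106 + 4.471 + 3.693 + 3.55) / 6
R_bar = 16.759 / 6 = 2.7931667
sigma_hat = R_bar / d2 = 2.7931667 / 2.059 = 1.3566

1.3566


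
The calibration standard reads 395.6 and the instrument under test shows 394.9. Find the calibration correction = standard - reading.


Correction = standard - reading
= 395.6 - 394.9
= 0.7000

0.7000


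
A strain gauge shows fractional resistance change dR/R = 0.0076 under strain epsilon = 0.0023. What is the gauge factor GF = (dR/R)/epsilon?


GF = (dR/R) / epsilon
= 0.0076 / 0.0023
= 3.3043

3.3043


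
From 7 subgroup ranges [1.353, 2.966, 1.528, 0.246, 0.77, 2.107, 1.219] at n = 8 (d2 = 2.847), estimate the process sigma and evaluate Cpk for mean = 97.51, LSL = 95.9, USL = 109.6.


R_bar = (1.353 + 2.966 + 1.528 + 0.246 + 0.77 + 2.107 + 1.219) / 7 = 1.4555714
sigma = R_bar / d2 = 1.4555714 / 2.847 = 0.51126498
Cp = (USL - LSL)/(6*sigma) = (109.6 - 95.9)/(6*0.51126498) = 4.4660
Cpu = (109.6 - 97.51)/(3*0.51126498) = 7.8824
Cpl = (97.51 - 95.9)/(3*0.51126498) = 1.0497
Cpk = min(Cpu, Cpl) = 1.0497

1.0497


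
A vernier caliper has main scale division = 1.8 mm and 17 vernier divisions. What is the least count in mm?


LC = MSD / n_div
= 1.8 / 17
= 0.1059

0.1059


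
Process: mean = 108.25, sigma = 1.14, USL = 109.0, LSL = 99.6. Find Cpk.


Cpu = (USL - mean) / (3*sigma) = (109.0 - 108.25) / (3*1.14) = 0.2193
Cpl = (mean - LSL) / (3*sigma) = (108.25 - 99.6) / (3*1.14) = 2.5292
Cpk = min(Cpu, Cpl) = 0.2193

0.2193


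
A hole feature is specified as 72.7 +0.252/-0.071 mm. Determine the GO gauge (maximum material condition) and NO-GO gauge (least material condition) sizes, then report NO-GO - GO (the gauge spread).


GO = nominal - lower_tol (smallest hole = maximum material condition)
GO = 72.7 - 0.071 = 72.629
NO-GO = nominal + upper_tol (largest hole = least material condition)
NO-GO = 72.7 + 0.252 = 72.952
spread = NO-GO - GO = 72.952 - 72.629 = 0.3230

0.3230


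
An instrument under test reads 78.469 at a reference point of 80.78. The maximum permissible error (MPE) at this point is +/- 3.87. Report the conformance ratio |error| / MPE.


e = indication - reference = 78.469 - 80.78 = -2.3110
|e| = 2.3110
ratio = |e| / MPE = 2.3110 / 3.87
ratio = 0.5972

0.5972


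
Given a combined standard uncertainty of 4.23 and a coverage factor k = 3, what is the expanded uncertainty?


U = k * uc
U = 3 * 4.23
U = 12.6900

12.6900


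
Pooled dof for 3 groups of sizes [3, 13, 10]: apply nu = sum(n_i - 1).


nu = sum_i (n_i - 1)
nu = ((3 - 1) + (13 - 1) + (10 - 1))
nu = 2 + 12 + 9
nu = 23

23


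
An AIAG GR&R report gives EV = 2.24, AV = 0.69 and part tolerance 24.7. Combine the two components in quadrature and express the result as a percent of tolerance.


GRR = sqrt(EV^2 + AV^2) = sqrt(2.24^2 + 0.69^2) = 2.3438643
%GRR = GRR / tol * 100 = 2.3438643 / 24.7 * 100
%GRR = 9.4893

9.4893


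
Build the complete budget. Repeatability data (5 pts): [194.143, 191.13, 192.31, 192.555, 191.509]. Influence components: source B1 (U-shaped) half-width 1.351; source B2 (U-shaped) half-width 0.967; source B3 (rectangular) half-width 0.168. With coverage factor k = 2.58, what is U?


mean = (194.143 + 191.13 + 192.31 + 192.555 + 191.509) / 5 = 192.3294
s = sqrt(sum((x - mean)^2)/(n-1)) = 1.1674795
u_A = s / sqrt(n) = 1.1674795 / sqrt(5) = 0.5221127
u_B1 = 1.351 / sqrt(2) = 0.95530126
u_B2 = 0.967 / sqrt(2) = 0.68377226
u_B3 = 0.168 / sqrt(3) = 0.096994845
uc = sqrt(0.5221127^2 + 0.95530126^2 + 0.68377226^2 + 0.096994845^2) = 1.2892458
U = k * uc = 2.58 * 1.2892458
U = 3.3263

3.3263


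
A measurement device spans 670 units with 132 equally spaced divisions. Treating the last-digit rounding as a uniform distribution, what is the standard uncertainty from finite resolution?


resolution = range / divisions
resolution = 670 / 132 = 5.0757576
u_res = resolution / (2*sqrt(3))
u_res = 5.0757576 / 3.4641016
u_res = 1.4652

1.4652


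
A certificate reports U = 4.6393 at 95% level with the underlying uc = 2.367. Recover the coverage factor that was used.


k = U / uc
k = 4.6393 / 2.367
k = 1.96

1.96


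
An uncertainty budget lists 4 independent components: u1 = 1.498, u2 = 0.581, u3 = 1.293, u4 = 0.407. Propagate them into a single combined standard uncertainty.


uc = sqrt(1.498^2 + 0.581^2 + 1.293^2 + 0.407^2)
uc = sqrt(4.419063)
uc = 2.1022

2.1022


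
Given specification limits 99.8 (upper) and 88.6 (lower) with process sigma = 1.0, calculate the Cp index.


Cp = (USL - LSL) / (6 * sigma)
= (99.8 - 88.6) / (6 * 1.0)
= 11.2000 / 6.0000
= 1.8667

1.8667


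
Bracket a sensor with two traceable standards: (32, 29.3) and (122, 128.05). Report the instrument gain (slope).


slope = (y2 - y1) / (x2 - x1)
= (128.05 - 29.3) / (122 - 32)
= 98.7500 / 90
= 1.0972

1.0972


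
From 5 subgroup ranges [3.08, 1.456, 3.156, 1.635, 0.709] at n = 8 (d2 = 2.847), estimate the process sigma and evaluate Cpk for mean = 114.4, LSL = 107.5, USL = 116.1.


R_bar = (3.08 + 1.456 + 3.156 + 1.635 + 0.709) / 5 = 2.0072
sigma = R_bar / d2 = 2.0072 / 2.847 = 0.70502283
Cp = (USL - LSL)/(6*sigma) = (116.1 - 107.5)/(6*0.70502283) = 2.0330
Cpu = (116.1 - 114.4)/(3*0.70502283) = 0.8038
Cpl = (114.4 - 107.5)/(3*0.70502283) = 3.2623
Cpk = min(Cpu, Cpl) = 0.8038

0.8038


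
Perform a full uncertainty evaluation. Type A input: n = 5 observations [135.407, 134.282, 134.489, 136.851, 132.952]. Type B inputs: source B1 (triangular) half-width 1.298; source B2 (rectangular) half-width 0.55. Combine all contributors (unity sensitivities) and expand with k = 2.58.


mean = (135.407 + 134.282 + 134.489 + 136.851 + 132.952) / 5 = 134.7962
s = sqrt(sum((x - mean)^2)/(n-1)) = 1.4452618
u_A = s / sqrt(n) = 1.4452618 / sqrt(5) = 0.64634073
u_B1 = 1.298 / sqrt(6) = 0.52990628
u_B2 = 0.55 / sqrt(3) = 0.31754265
uc = sqrt(0.64634073^2 + 0.52990628^2 + 0.31754265^2) = 0.89408632
U = k * uc = 2.58 * 0.89408632
U = 2.3067

2.3067


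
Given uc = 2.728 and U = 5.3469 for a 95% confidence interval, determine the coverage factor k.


k = U / uc
k = 5.3469 / 2.728
k = 1.96

1.96


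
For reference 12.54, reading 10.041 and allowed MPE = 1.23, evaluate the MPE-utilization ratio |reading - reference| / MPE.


e = indication - reference = 10.041 - 12.54 = -2.4990
|e| = 2.4990
ratio = |e| / MPE = 2.4990 / 1.23
ratio = 2.0317

2.0317


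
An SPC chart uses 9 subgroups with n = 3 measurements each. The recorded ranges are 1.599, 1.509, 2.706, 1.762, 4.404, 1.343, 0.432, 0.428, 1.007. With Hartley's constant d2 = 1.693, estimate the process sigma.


R_bar = (1.599 + 1.509 + 2.706 + 1.762 + 4.404 + 1.343 + 0.432 + 0.428 + 1.007) / 9
R_bar = 15.19 / 9 = 1.6877778
sigma_hat = R_bar / d2 = 1.6877778 / 1.693 = 0.9969

0.9969


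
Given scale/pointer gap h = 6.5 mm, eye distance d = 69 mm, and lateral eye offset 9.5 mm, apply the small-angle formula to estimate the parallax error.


error = h * offset / d
= 6.5 * 9.5 / 69
= 0.8949

0.8949


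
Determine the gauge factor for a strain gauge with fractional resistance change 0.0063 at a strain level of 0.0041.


GF = (dR/R) / epsilon
= 0.0063 / 0.0041
= 1.5366

1.5366


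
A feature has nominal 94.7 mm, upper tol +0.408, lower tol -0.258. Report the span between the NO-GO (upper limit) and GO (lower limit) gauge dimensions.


GO = nominal - lower_tol (smallest hole = maximum material condition)
GO = 94.7 - 0.258 = 94.442
NO-GO = nominal + upper_tol (largest hole = least material condition)
NO-GO = 94.7 + 0.408 = 95.108
spread = NO-GO - GO = 95.108 - 94.442 = 0.6660

0.6660


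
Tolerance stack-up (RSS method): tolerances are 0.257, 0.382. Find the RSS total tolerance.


RSS = sqrt(0.257^2 + 0.382^2)
= sqrt(0.211973)
= 0.4604

0.4604


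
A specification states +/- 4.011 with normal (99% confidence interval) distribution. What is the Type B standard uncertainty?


u_B = half_width / 2.576
u_B = 4.011 / 2.576
u_B = 1.5571

1.5571


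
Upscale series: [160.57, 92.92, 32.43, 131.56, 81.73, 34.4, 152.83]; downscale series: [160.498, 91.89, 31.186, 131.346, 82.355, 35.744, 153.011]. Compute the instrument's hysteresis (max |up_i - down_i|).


|160.57 - 160.498| = 0.0720
|92.92 - 91.89| = 1.0300
|32.43 - 31.186| = 1.2440
|131.56 - 131.346| = 0.2140
|81.73 - 82.355| = 0.6250
|34.4 - 35.744| = 1.3440
|152.83 - 153.011| = 0.1810
hysteresis = max(diffs) = 1.3440

1.3440


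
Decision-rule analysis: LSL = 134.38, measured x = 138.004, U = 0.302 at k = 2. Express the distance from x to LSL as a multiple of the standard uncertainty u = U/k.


u = U / k = 0.302 / 2 = 0.151
margin = |LSL - x| = |134.38 - 138.004| = 3.624
z = margin / u = 3.624 / 0.151
z = 24.0000

24.0000


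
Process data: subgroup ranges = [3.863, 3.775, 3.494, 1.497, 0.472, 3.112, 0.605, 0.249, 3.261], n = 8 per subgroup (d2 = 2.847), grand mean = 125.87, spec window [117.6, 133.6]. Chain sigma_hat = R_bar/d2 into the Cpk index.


R_bar = (3.863 + 3.775 + 3.494 + 1.497 + 0.472 + 3.112 + 0.605 + 0.249 + 3.261) / 9 = 2.2586667
sigma = R_bar / d2 = 2.2586667 / 2.847 = 0.79334974
Cp = (USL - LSL)/(6*sigma) = (133.6 - 117.6)/(6*0.79334974) = 3.3613
Cpu = (133.6 - 125.87)/(3*0.79334974) = 3.2478
Cpl = (125.87 - 117.6)/(3*0.79334974) = 3.4747
Cpk = min(Cpu, Cpl) = 3.2478

3.2478


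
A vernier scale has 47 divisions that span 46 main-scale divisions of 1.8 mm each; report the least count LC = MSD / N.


LC = MSD / n_div
= 1.8 / 47
= 0.0383

0.0383


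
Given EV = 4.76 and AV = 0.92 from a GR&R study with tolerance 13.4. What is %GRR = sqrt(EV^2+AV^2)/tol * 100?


GRR = sqrt(EV^2 + AV^2) = sqrt(4.76^2 + 0.92^2) = 4.8480924
%GRR = GRR / tol * 100 = 4.8480924 / 13.4 * 100
%GRR = 36.1798

36.1798


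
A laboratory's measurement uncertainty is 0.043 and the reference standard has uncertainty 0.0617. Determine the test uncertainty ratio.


TUR = u_lab / u_ref
= 0.043 / 0.0617
= 0.6969

0.6969


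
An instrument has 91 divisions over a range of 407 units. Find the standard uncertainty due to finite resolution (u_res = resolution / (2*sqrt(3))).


resolution = range / divisions
resolution = 407 / 91 = 4.4725275
u_res = resolution / (2*sqrt(3))
u_res = 4.4725275 / 3.4641016
u_res = 1.2911

1.2911


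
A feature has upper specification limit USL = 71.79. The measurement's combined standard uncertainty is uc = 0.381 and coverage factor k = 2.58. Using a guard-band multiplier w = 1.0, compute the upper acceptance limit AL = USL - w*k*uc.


U = k * uc = 2.58 * 0.381 = 0.98298
guard band g = w * U = 1.0 * 0.98298 = 0.98298
AL = USL - g = 71.79 - 0.98298
AL = 70.8070

70.8070


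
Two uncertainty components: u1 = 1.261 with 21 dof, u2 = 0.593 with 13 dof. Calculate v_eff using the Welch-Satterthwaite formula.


uc = sqrt(u1^2 + u2^2) = sqrt(1.261^2 + 0.593^2) = 1.3934741
v_eff = uc^4 / (u1^4/v1 + u2^4/v2)
= 1.3934741^4 / (1.261^4/21 + 0.593^4/13)
= 3.770471 / 0.12991612
v_eff = 29.0223

29.0223


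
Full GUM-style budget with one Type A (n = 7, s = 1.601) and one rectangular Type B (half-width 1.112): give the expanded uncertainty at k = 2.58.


u_A = s / sqrt(n) = 1.601 / sqrt(7) = 0.60512112
u_B = half_width / sqrt(3) = 1.112 / sqrt(3) = 0.6420135
uc = sqrt(u_A^2 + u_B^2) = sqrt(0.60512112^2 + 0.6420135^2) = 0.88224311
U = k * uc = 2.58 * 0.88224311
U = 2.2762

2.2762


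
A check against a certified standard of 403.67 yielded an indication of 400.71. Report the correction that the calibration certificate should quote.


Correction = standard - reading
= 403.67 - 400.71
= 2.9600

2.9600


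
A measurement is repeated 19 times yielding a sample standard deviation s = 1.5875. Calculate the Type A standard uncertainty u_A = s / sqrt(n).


u_A = s / sqrt(n)
u_A = 1.5875 / sqrt(19)
u_A = 1.5875 / 4.3588989
u_A = 0.3642

0.3642


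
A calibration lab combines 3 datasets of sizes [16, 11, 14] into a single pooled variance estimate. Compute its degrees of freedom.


nu = sum_i (n_i - 1)
nu = ((16 - 1) + (11 - 1) + (14 - 1))
nu = 15 + 10 + 13
nu = 38

38


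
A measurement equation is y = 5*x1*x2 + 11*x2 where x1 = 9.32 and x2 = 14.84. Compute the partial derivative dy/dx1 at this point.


y = 5*x1*x2 + 11*x2
dy/dx1 = 5*x2
Evaluate at x2 = 14.84: c1 = 5 * 14.84
c1 = 74.2000

74.2000


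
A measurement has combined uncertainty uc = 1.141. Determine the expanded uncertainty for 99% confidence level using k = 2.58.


U = k * uc
U = 2.58 * 1.141
U = 2.9438

2.9438


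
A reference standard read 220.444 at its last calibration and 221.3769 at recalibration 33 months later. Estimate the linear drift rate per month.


rate = (v2 - v1) / months
= (221.3769 - 220.444) / 33
= 0.9329 / 33
= 0.0283

0.0283


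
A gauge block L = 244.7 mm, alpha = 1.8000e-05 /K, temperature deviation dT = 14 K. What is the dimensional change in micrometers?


dL = L * alpha * dT
= 244.7 * 1.8000e-05 * 14
= 0.0616644 mm
dL_um = 0.0616644 * 1000 = 61.6644 um

61.6644


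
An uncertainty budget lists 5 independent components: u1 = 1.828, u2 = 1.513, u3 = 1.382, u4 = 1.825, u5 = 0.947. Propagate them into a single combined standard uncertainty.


uc = sqrt(1.828^2 + 1.513^2 + 1.382^2 + 1.825^2 + 0.947^2)
uc = sqrt(11.768111)
uc = 3.4305

3.4305


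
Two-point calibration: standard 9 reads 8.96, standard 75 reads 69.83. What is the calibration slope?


slope = (y2 - y1) / (x2 - x1)
= (69.83 - 8.96) / (75 - 9)
= 60.8700 / 66
= 0.9223

0.9223


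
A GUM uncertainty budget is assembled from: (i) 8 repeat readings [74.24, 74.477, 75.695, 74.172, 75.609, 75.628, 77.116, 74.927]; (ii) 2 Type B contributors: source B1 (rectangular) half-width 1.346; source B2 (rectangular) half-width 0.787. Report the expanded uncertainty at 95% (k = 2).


mean = (74.24 + 74.477 + 75.695 + 74.172 + 75.609 + 75.628 + 77.116 + 74.927) / 8 = 75.233
s = sqrt(sum((x - mean)^2)/(n-1)) = 0.98803383
u_A = s / sqrt(n) = 0.98803383 / sqrt(8) = 0.34932271
u_B1 = 1.346 / sqrt(3) = 0.77711346
u_B2 = 0.787 / sqrt(3) = 0.45437466
uc = sqrt(0.34932271^2 + 0.77711346^2 + 0.45437466^2) = 0.96560241
U = k * uc = 2 * 0.96560241
U = 1.9312

1.9312


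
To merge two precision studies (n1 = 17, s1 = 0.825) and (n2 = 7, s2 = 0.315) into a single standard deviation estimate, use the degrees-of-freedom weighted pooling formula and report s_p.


s_p = sqrt(((n1-1)*s1^2 + (n2-1)*s2^2) / (n1+n2-2))
numerator = (17-1)*0.825^2 + (7-1)*0.315^2 = 10.89 + 0.59535 = 11.48535
denominator = 17 + 7 - 2 = 22
s_p^2 = 11.48535 / 22 = 0.52206136
s_p = sqrt(0.52206136) = 0.7225

0.7225


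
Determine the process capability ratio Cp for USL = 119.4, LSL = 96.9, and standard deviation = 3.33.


Cp = (USL - LSL) / (6 * sigma)
= (119.4 - 96.9) / (6 * 3.33)
= 22.5000 / 19.9800
= 1.1261

1.1261


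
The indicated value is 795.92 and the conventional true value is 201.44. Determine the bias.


Systematic error = measured - true
= 795.92 - 201.44
= 594.4800

594.4800


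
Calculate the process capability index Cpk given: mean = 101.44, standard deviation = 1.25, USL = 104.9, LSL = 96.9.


Cpu = (USL - mean) / (3*sigma) = (104.9 - 101.44) / (3*1.25) = 0.9227
Cpl = (mean - LSL) / (3*sigma) = (101.44 - 96.9) / (3*1.25) = 1.2107
Cpk = min(Cpu, Cpl) = 0.9227

0.9227


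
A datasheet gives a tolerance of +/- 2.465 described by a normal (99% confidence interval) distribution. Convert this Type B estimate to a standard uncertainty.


u_B = half_width / 2.576
u_B = 2.465 / 2.576
u_B = 0.9569

0.9569


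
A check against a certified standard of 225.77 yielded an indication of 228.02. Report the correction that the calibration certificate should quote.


Correction = standard - reading
= 225.77 - 228.02
= -2.2500

-2.2500


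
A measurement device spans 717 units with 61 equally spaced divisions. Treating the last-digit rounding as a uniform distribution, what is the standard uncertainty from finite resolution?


resolution = range / divisions
resolution = 717 / 61 = 11.754098
u_res = resolution / (2*sqrt(3))
u_res = 11.754098 / 3.4641016
u_res = 3.3931

3.3931


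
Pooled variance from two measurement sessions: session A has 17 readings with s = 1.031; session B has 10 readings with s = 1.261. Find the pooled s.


s_p = sqrt(((n1-1)*s1^2 + (n2-1)*s2^2) / (n1+n2-2))
numerator = (17-1)*1.031^2 + (10-1)*1.261^2 = 17.007376 + 14.311089 = 31.318465
denominator = 17 + 10 - 2 = 25
s_p^2 = 31.318465 / 25 = 1.2527386
s_p = sqrt(1.2527386) = 1.1193

1.1193


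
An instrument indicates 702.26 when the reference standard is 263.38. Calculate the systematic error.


Systematic error = measured - true
= 702.26 - 263.38
= 438.8800

438.8800


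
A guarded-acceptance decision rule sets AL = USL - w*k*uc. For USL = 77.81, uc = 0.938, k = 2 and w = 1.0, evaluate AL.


U = k * uc = 2 * 0.938 = 1.876
guard band g = w * U = 1.0 * 1.876 = 1.876
AL = USL - g = 77.81 - 1.876
AL = 75.9340

75.9340


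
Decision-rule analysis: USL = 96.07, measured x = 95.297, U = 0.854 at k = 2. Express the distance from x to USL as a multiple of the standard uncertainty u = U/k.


u = U / k = 0.854 / 2 = 0.427
margin = |USL - x| = |96.07 - 95.297| = 0.773
z = margin / u = 0.773 / 0.427
z = 1.8103

1.8103


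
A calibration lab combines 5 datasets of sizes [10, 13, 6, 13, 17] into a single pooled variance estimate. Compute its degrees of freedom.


nu = sum_i (n_i - 1)
nu = ((10 - 1) + (13 - 1) + (6 - 1) + (13 - 1) + (17 - 1))
nu = 9 + 12 + 5 + 12 + 16
nu = 54

54


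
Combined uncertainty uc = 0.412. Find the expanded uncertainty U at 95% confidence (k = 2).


U = k * uc
U = 2 * 0.412
U = 0.8240

0.8240


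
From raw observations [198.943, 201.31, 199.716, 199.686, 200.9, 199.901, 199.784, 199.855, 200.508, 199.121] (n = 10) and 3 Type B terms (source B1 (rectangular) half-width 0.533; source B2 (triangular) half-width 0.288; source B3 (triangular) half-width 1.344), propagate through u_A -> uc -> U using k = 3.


mean = (198.943 + 201.31 + 199.716 + 199.686 + 200.9 + 199.901 + 199.784 + 199.855 + 200.508 + 199.121) / 10 = 199.9724
s = sqrt(sum((x - mean)^2)/(n-1)) = 0.73960728
u_A = s / sqrt(n) = 0.73960728 / sqrt(10) = 0.23388436
u_B1 = 0.533 / sqrt(3) = 0.30772769
u_B2 = 0.288 / sqrt(6) = 0.11757551
u_B3 = 1.344 / sqrt(6) = 0.5486857
uc = sqrt(0.23388436^2 + 0.30772769^2 + 0.11757551^2 + 0.5486857^2) = 0.68137965
U = k * uc = 3 * 0.68137965
U = 2.0441

2.0441


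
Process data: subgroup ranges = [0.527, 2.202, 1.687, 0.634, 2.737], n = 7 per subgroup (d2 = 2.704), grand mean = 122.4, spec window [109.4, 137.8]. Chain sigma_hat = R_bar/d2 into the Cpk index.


R_bar = (0.527 + 2.202 + 1.687 + 0.634 + 2.737) / 5 = 1.5574
sigma = R_bar / d2 = 1.5574 / 2.704 = 0.57596154
Cp = (USL - LSL)/(6*sigma) = (137.8 - 109.4)/(6*0.57596154) = 8.2181
Cpu = (137.8 - 122.4)/(3*0.57596154) = 8.9126
Cpl = (122.4 - 109.4)/(3*0.57596154) = 7.5237
Cpk = min(Cpu, Cpl) = 7.5237

7.5237


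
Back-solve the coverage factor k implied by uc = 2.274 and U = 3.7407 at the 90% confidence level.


k = U / uc
k = 3.7407 / 2.274
k = 1.645

1.645


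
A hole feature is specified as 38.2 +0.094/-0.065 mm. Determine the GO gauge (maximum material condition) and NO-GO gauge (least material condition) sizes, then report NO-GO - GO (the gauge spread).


GO = nominal - lower_tol (smallest hole = maximum material condition)
GO = 38.2 - 0.065 = 38.135
NO-GO = nominal + upper_tol (largest hole = least material condition)
NO-GO = 38.2 + 0.094 = 38.294
spread = NO-GO - GO = 38.294 - 38.135 = 0.1590

0.1590


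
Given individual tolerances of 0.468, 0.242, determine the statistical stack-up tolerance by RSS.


RSS = sqrt(0.468^2 + 0.242^2)
= sqrt(0.277588)
= 0.5269

0.5269


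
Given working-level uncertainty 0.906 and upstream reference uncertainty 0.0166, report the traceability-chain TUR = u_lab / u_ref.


TUR = u_lab / u_ref
= 0.906 / 0.0166
= 54.5783

54.5783


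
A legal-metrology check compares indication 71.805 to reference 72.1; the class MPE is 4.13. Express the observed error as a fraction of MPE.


e = indication - reference = 71.805 - 72.1 = -0.2950
|e| = 0.2950
ratio = |e| / MPE = 0.2950 / 4.13
ratio = 0.0714

0.0714


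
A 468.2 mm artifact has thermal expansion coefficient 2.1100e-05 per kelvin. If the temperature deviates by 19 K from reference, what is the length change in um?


dL = L * alpha * dT
= 468.2 * 2.1100e-05 * 19
= 0.1877014 mm
dL_um = 0.1877014 * 1000 = 187.7014 um

187.7014


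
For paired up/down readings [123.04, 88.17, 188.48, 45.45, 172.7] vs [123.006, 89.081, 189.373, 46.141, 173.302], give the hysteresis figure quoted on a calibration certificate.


|123.04 - 123.006| = 0.0340
|88.17 - 89.081| = 0.9110
|188.48 - 189.373| = 0.8930
|45.45 - 46.141| = 0.6910
|172.7 - 173.302| = 0.6020
hysteresis = max(diffs) = 0.9110

0.9110


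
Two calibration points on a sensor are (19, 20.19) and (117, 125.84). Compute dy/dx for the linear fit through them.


slope = (y2 - y1) / (x2 - x1)
= (125.84 - 20.19) / (117 - 19)
= 105.6500 / 98
= 1.0781

1.0781


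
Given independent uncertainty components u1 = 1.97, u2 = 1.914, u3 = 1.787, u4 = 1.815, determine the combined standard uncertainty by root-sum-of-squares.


uc = sqrt(1.97^2 + 1.914^2 + 1.787^2 + 1.815^2)
uc = sqrt(14.03189)
uc = 3.7459

3.7459


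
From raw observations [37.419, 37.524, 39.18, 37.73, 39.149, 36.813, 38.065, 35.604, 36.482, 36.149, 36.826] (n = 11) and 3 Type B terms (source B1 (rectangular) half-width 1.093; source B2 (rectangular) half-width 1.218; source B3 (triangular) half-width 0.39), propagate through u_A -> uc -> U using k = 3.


mean = (37.419 + 37.524 + 39.18 + 37.73 + 39.149 + 36.813 + 38.065 + 35.604 + 36.482 + 36.149 + 36.826) / 11 = 37.35827273
s = sqrt(sum((x - mean)^2)/(n-1)) = 1.1437874
u_A = s / sqrt(n) = 1.1437874 / sqrt(11) = 0.34486488
u_B1 = 1.093 / sqrt(3) = 0.63104384
u_B2 = 1.218 / sqrt(3) = 0.70321263
u_B3 = 0.39 / sqrt(6) = 0.15921683
uc = sqrt(0.34486488^2 + 0.63104384^2 + 0.70321263^2 + 0.15921683^2) = 1.018335
U = k * uc = 3 * 1.018335
U = 3.0550

3.0550


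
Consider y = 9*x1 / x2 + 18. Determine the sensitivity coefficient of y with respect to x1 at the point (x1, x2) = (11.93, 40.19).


y = 9*x1 / x2 + 18
dy/dx1 = 9/x2
Evaluate at x2 = 40.19: c1 = 9 / 40.19
c1 = 0.2239

0.2239


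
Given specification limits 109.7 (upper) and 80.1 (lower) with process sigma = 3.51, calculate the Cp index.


Cp = (USL - LSL) / (6 * sigma)
= (109.7 - 80.1) / (6 * 3.51)
= 29.6000 / 21.0600
= 1.4055

1.4055


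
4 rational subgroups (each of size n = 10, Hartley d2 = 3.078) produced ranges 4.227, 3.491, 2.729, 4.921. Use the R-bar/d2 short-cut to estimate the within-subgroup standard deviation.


R_bar = (4.227 + 3.491 + 2.729 + 4.921) / 4
R_bar = 15.368 / 4 = 3.842
sigma_hat = R_bar / d2 = 3.842 / 3.078 = 1.2482

1.2482


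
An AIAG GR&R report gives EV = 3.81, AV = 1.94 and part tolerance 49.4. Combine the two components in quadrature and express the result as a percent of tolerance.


GRR = sqrt(EV^2 + AV^2) = sqrt(3.81^2 + 1.94^2) = 4.2754766
%GRR = GRR / tol * 100 = 4.2754766 / 49.4 * 100
%GRR = 8.6548

8.6548


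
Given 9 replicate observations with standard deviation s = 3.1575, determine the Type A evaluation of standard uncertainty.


u_A = s / sqrt(n)
u_A = 3.1575 / sqrt(9)
u_A = 3.1575 / 3
u_A = 1.0525

1.0525


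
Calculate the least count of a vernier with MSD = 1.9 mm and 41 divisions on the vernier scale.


LC = MSD / n_div
= 1.9 / 41
= 0.0463

0.0463


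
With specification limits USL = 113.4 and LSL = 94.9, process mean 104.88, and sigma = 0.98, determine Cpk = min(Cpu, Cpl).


Cpu = (USL - mean) / (3*sigma) = (113.4 - 104.88) / (3*0.98) = 2.8980
Cpl = (mean - LSL) / (3*sigma) = (104.88 - 94.9) / (3*0.98) = 3.3946
Cpk = min(Cpu, Cpl) = 2.8980

2.8980


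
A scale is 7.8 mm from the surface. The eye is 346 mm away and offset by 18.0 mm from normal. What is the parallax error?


error = h * offset / d
= 7.8 * 18.0 / 346
= 0.4058

0.4058


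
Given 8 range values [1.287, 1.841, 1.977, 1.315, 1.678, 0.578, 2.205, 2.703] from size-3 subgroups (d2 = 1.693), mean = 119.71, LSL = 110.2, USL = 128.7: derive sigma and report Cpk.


R_bar = (1.287 + 1.841 + 1.977 + 1.315 + 1.678 + 0.578 + 2.205 + 2.703) / 8 = 1.698
sigma = R_bar / d2 = 1.698 / 1.693 = 1.0029533
Cp = (USL - LSL)/(6*sigma) = (128.7 - 110.2)/(6*1.0029533) = 3.0743
Cpu = (128.7 - 119.71)/(3*1.0029533) = 2.9878
Cpl = (119.71 - 110.2)/(3*1.0029533) = 3.1607
Cpk = min(Cpu, Cpl) = 2.9878

2.9878


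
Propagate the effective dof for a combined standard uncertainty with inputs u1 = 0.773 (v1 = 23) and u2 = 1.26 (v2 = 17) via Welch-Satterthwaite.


uc = sqrt(u1^2 + u2^2) = sqrt(0.773^2 + 1.26^2) = 1.4782182
v_eff = uc^4 / (u1^4/v1 + u2^4/v2)
= 1.4782182^4 / (0.773^4/23 + 1.26^4/17)
= 4.774789 / 0.16378668
v_eff = 29.1525

29.1525


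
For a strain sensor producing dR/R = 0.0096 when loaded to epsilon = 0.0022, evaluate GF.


GF = (dR/R) / epsilon
= 0.0096 / 0.0022
= 4.3636

4.3636


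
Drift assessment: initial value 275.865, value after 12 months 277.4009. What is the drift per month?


rate = (v2 - v1) / months
= (277.4009 - 275.865) / 12
= 1.5359 / 12
= 0.1280

0.1280


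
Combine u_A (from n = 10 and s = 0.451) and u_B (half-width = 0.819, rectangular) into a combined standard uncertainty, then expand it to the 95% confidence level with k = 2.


u_A = s / sqrt(n) = 0.451 / sqrt(10) = 0.14261872
u_B = half_width / sqrt(3) = 0.819 / sqrt(3) = 0.47284987
uc = sqrt(u_A^2 + u_B^2) = sqrt(0.14261872^2 + 0.47284987^2) = 0.49388976
U = k * uc = 2 * 0.49388976
U = 0.9878

0.9878


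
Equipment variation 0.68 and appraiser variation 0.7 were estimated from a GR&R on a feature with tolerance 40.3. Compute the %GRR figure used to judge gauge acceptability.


GRR = sqrt(EV^2 + AV^2) = sqrt(0.68^2 + 0.7^2) = 0.97590983
%GRR = GRR / tol * 100 = 0.97590983 / 40.3 * 100
%GRR = 2.4216

2.4216


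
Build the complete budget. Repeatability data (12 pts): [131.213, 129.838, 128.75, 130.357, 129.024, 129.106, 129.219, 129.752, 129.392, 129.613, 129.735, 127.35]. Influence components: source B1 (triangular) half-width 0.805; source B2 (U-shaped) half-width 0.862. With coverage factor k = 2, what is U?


mean = (131.213 + 129.838 + 128.75 + 130.357 + 129.024 + 129.106 + 129.219 + 129.752 + 129.392 + 129.613 + 129.735 + 127.35) / 12 = 129.44575
s = sqrt(sum((x - mean)^2)/(n-1)) = 0.93111274
u_A = s / sqrt(n) = 0.93111274 / sqrt(12) = 0.2687891
u_B1 = 0.805 / sqrt(6) = 0.32863987
u_B2 = 0.862 / sqrt(2) = 0.60952605
uc = sqrt(0.2687891^2 + 0.32863987^2 + 0.60952605^2) = 0.74281475
U = k * uc = 2 * 0.74281475
U = 1.4856

1.4856


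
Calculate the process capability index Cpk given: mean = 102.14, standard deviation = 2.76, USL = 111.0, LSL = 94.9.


Cpu = (USL - mean) / (3*sigma) = (111.0 - 102.14) / (3*2.76) = 1.0700
Cpl = (mean - LSL) / (3*sigma) = (102.14 - 94.9) / (3*2.76) = 0.8744
Cpk = min(Cpu, Cpl) = 0.8744

0.8744


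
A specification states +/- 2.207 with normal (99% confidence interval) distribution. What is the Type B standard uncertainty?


u_B = half_width / 2.576
u_B = 2.207 / 2.576
u_B = 0.8568

0.8568


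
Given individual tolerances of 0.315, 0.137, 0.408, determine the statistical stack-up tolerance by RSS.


RSS = sqrt(0.315^2 + 0.137^2 + 0.408^2)
= sqrt(0.284458)
= 0.5333

0.5333


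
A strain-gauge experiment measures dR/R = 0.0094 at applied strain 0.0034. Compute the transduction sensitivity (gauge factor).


GF = (dR/R) / epsilon
= 0.0094 / 0.0034
= 2.7647

2.7647


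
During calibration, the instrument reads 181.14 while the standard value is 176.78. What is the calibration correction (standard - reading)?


Correction = standard - reading
= 176.78 - 181.14
= -4.3600

-4.3600


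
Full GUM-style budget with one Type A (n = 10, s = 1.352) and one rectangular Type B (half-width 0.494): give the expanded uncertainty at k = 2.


u_A = s / sqrt(n) = 1.352 / sqrt(10) = 0.42753994
u_B = half_width / sqrt(3) = 0.494 / sqrt(3) = 0.28521103
uc = sqrt(u_A^2 + u_B^2) = sqrt(0.42753994^2 + 0.28521103^2) = 0.51394137
U = k * uc = 2 * 0.51394137
U = 1.0279

1.0279


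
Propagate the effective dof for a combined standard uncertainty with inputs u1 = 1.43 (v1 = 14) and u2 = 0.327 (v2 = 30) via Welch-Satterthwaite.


uc = sqrt(u1^2 + u2^2) = sqrt(1.43^2 + 0.327^2) = 1.4669114
v_eff = uc^4 / (u1^4/v1 + u2^4/v2)
= 1.4669114^4 / (1.43^4/14 + 0.327^4/30)
= 4.6303683 / 0.29906798
v_eff = 15.4827

15.4827


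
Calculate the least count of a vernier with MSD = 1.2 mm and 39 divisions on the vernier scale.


LC = MSD / n_div
= 1.2 / 39
= 0.0308

0.0308


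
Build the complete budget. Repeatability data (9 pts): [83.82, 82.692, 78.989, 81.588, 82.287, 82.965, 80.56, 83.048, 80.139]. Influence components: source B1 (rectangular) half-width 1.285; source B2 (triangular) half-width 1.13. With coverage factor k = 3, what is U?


mean = (83.82 + 82.692 + 78.989 + 81.588 + 82.287 + 82.965 + 80.56 + 83.048 + 80.139) / 9 = 81.78755556
s = sqrt(sum((x - mean)^2)/(n-1)) = 1.5917661
u_A = s / sqrt(n) = 1.5917661 / sqrt(9) = 0.5305887
u_B1 = 1.285 / sqrt(3) = 0.7418951
u_B2 = 1.13 / sqrt(6) = 0.46132057
uc = sqrt(0.5305887^2 + 0.7418951^2 + 0.46132057^2) = 1.0221298
U = k * uc = 3 * 1.0221298
U = 3.0664

3.0664


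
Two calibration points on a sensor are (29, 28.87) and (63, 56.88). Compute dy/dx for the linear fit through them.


slope = (y2 - y1) / (x2 - x1)
= (56.88 - 28.87) / (63 - 29)
= 28.0100 / 34
= 0.8238

0.8238


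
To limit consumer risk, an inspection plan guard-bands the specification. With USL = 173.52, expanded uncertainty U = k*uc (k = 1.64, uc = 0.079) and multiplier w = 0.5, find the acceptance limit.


U = k * uc = 1.64 * 0.079 = 0.12956
guard band g = w * U = 0.5 * 0.12956 = 0.06478
AL = USL - g = 173.52 - 0.06478
AL = 173.4552

173.4552


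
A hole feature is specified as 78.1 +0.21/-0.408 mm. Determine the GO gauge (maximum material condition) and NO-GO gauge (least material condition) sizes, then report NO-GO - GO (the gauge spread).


GO = nominal - lower_tol (smallest hole = maximum material condition)
GO = 78.1 - 0.408 = 77.692
NO-GO = nominal + upper_tol (largest hole = least material condition)
NO-GO = 78.1 + 0.21 = 78.31
spread = NO-GO - GO = 78.31 - 77.692 = 0.6180

0.6180


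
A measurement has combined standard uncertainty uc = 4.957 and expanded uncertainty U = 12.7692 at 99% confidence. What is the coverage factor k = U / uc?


k = U / uc
k = 12.7692 / 4.957
k = 2.576

2.576


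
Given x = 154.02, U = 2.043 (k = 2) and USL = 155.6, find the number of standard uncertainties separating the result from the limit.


u = U / k = 2.043 / 2 = 1.0215
margin = |USL - x| = |155.6 - 154.02| = 1.58
z = margin / u = 1.58 / 1.0215
z = 1.5467

1.5467


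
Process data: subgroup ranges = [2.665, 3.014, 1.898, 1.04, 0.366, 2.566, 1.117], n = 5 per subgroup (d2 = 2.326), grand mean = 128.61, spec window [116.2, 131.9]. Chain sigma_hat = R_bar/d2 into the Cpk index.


R_bar = (2.665 + 3.014 + 1.898 + 1.04 + 0.366 + 2.566 + 1.117) / 7 = 1.8094286
sigma = R_bar / d2 = 1.8094286 / 2.326 = 0.77791427
Cp = (USL - LSL)/(6*sigma) = (131.9 - 116.2)/(6*0.77791427) = 3.3637
Cpu = (131.9 - 128.61)/(3*0.77791427) = 1.4098
Cpl = (128.61 - 116.2)/(3*0.77791427) = 5.3176
Cpk = min(Cpu, Cpl) = 1.4098

1.4098


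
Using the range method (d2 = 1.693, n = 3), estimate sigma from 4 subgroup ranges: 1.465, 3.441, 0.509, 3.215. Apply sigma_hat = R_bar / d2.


R_bar = (1.465 + 3.441 + 0.509 + 3.215) / 4
R_bar = 8.63 / 4 = 2.1575
sigma_hat = R_bar / d2 = 2.1575 / 1.693 = 1.2744

1.2744


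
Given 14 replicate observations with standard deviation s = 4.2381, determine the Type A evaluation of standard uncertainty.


u_A = s / sqrt(n)
u_A = 4.2381 / sqrt(14)
u_A = 4.2381 / 3.7416574
u_A = 1.1327

1.1327


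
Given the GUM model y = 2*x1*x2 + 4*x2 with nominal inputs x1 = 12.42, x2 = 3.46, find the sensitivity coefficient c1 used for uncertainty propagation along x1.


y = 2*x1*x2 + 4*x2
dy/dx1 = 2*x2
Evaluate at x2 = 3.46: c1 = 2 * 3.46
c1 = 6.9200

6.9200


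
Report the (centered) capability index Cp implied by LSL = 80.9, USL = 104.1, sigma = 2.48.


Cp = (USL - LSL) / (6 * sigma)
= (104.1 - 80.9) / (6 * 2.48)
= 23.2000 / 14.8800
= 1.5591

1.5591


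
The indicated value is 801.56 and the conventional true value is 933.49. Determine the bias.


Systematic error = measured - true
= 801.56 - 933.49
= -131.9300

-131.9300


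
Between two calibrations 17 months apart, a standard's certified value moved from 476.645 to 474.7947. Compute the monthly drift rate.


rate = (v2 - v1) / months
= (474.7947 - 476.645) / 17
= -1.8503 / 17
= -0.1088

-0.1088


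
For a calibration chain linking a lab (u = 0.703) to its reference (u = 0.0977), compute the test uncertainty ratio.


TUR = u_lab / u_ref
= 0.703 / 0.0977
= 7.1955

7.1955


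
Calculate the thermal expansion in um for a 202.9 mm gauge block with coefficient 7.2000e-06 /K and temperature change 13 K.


dL = L * alpha * dT
= 202.9 * 7.2000e-06 * 13
= 0.0189914 mm
dL_um = 0.0189914 * 1000 = 18.9914 um

18.9914


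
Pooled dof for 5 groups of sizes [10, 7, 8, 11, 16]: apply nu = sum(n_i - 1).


nu = sum_i (n_i - 1)
nu = ((10 - 1) + (7 - 1) + (8 - 1) + (11 - 1) + (16 - 1))
nu = 9 + 6 + 7 + 10 + 15
nu = 47

47
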